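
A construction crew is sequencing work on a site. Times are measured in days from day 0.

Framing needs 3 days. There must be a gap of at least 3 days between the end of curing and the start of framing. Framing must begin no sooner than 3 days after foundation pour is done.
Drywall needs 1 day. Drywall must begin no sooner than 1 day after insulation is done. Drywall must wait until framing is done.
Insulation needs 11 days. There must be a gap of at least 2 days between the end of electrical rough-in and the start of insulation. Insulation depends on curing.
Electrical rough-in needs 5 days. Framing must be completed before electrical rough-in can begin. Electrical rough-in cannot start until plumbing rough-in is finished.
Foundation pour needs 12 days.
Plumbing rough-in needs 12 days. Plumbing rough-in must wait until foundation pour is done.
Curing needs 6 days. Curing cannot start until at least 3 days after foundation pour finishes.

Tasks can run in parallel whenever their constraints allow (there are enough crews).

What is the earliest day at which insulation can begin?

34

Nothing blocks foundation pour, so it runs from day 0 to day 12.
After foundation pour (finishes day 12), plumbing rough-in can start at day 12 and finishes at day 24.
Curing waits on foundation pour (finishes day 12, plus 3-day gap → day 15), so it starts at day 15 and finishes at 15 + 6 = day 21.
For framing: curing (finishes day 21, plus 3-day gap → day 24); foundation pour (finishes day 12, plus 3-day gap → day 15). Taking the maximum gives a start of day 24, and it finishes at 24 + 3 = day 27.
For electrical rough-in: framing (finishes day 27); plumbing rough-in (finishes day 24). Taking the maximum gives a start of day 27, and it finishes at 27 + 5 = day 32.
Insulation waits on electrical rough-in (finishes day 32, plus 2-day gap → day 34); curing (finishes day 21). The latest of these is day 34, which is the earliest insulation can start.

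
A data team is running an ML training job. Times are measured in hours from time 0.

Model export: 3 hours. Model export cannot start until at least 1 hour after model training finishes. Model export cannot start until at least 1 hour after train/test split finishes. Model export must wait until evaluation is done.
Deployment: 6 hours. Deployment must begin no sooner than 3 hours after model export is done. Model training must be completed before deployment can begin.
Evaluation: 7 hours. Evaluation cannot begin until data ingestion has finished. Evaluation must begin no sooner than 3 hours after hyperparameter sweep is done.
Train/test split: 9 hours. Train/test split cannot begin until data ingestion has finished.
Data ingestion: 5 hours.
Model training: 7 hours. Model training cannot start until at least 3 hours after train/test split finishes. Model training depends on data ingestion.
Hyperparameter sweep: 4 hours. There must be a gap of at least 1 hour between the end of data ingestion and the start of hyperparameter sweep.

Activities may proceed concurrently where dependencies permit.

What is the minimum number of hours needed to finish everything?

Data ingestion can start immediately at hour 0; it finishes at hour 5.
Hyperparameter sweep cannot begin until data ingestion (finishes hour 5, plus 1-hour gap → hour 6). It runs from hour 6 to 6 + 4 = hour 10.
For evaluation: data ingestion (finishes hour 5); hyperparameter sweep (finishes hour 10, plus 3-hour gap → hour 13). Taking the maximum gives a start of hour 13, and it finishes at 13 + 7 = hour 20.
Train/test split waits on data ingestion (finishes hour 5), so it starts at hour 5 and finishes at 5 + 9 = hour 14.
For model training: train/test split (finishes hour 14, plus 3-hour gap → hour 17); data ingestion (finishes hour 5). Taking the maximum gives a start of hour 17, and it finishes at 17 + 7 = hour 24.
For model export: model training (finishes hour 24, plus 1-hour gap → hour 25); train/test split (finishes hour 14, plus 1-hour gap → hour 15); evaluation (finishes hour 20). Taking the maximum gives a start of hour 25, and it finishes at 25 + 3 = hour 28.
For deployment: model export (finishes hour 28, plus 3-hour gap → hour 31); model training (finishes hour 24). Taking the maximum gives a start of hour 31, and it finishes at 31 + 6 = hour 37.
All tasks are finished once the last one completes. Finish times: Data ingestion at 5, Train/test split at 14, Hyperparameter sweep at 10, Model training at 24, Evaluation at 20, Model export at 28, Deployment at 37. The latest is hour 37.

37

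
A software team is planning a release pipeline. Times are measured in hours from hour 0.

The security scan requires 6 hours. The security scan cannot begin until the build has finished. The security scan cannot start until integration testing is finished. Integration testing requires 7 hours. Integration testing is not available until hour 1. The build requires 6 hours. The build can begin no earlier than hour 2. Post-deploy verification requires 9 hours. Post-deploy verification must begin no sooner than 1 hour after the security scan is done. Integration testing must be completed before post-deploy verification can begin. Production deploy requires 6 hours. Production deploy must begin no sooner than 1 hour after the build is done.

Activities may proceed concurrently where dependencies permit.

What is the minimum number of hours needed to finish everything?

24

After its own release at hour 1, integration testing can start at hour 1 and finishes at hour 8.
After its own release at hour 2, the build can start at hour 2 and finishes at hour 8.
After the build (finishes hour 8, plus 1-hour gap → hour 9), production deploy can start at hour 9 and finishes at hour 15.
The security scan cannot start until the build (finishes hour 8); integration testing (finishes hour 8). The controlling bound is hour 8, so the security scan finishes at 8 + 6 = hour 14.
Post-deploy verification has to wait for the security scan (finishes hour 14, plus 1-hour gap → hour 15); integration testing (finishes hour 8). The latest of these is hour 15, so post-deploy verification runs hour 15 to 15 + 9 = hour 24.
All tasks are finished once the last one completes. Finish times: The build at 8, Integration testing at 8, The security scan at 14, Production deploy at 15, Post-deploy verification at 24. The latest is hour 24.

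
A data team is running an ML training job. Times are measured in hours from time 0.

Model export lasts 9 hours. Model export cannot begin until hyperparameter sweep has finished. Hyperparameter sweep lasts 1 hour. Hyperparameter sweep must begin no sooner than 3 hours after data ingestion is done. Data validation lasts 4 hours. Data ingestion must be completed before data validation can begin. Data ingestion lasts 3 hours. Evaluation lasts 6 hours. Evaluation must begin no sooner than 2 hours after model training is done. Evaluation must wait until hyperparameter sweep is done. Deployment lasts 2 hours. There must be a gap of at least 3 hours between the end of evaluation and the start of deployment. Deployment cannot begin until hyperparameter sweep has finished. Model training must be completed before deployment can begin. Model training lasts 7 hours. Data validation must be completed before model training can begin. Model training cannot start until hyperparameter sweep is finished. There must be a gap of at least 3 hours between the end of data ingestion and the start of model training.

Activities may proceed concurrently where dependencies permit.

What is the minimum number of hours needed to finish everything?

27

Data ingestion can start immediately at hour 0; it finishes at hour 3.
Hyperparameter sweep cannot begin until data ingestion (finishes hour 3, plus 3-hour gap → hour 6). It runs from hour 6 to 6 + 1 = hour 7.
Model export waits on hyperparameter sweep (finishes hour 7), so it starts at hour 7 and finishes at 7 + 9 = hour 16.
After data ingestion (finishes hour 3), data validation can start at hour 3 and finishes at hour 7.
Model training cannot start until data validation (finishes hour 7); hyperparameter sweep (finishes hour 7); data ingestion (finishes hour 3, plus 3-hour gap → hour 6). The controlling bound is hour 7, so model training finishes at 7 + 7 = hour 14.
For evaluation: model training (finishes hour 14, plus 2-hour gap → hour 16); hyperparameter sweep (finishes hour 7). Taking the maximum gives a start of hour 16, and it finishes at 16 + 6 = hour 22.
Deployment needs all of evaluation (finishes hour 22, plus 3-hour gap → hour 25); hyperparameter sweep (finishes hour 7); model training (finishes hour 14). That puts its earliest start at hour 25; it finishes at 25 + 2 = hour 27.
All tasks are finished once the last one completes. Finish times: Data ingestion at 3, Data validation at 7, Hyperparameter sweep at 7, Model training at 14, Evaluation at 22, Model export at 16, Deployment at 27. The latest is hour 27.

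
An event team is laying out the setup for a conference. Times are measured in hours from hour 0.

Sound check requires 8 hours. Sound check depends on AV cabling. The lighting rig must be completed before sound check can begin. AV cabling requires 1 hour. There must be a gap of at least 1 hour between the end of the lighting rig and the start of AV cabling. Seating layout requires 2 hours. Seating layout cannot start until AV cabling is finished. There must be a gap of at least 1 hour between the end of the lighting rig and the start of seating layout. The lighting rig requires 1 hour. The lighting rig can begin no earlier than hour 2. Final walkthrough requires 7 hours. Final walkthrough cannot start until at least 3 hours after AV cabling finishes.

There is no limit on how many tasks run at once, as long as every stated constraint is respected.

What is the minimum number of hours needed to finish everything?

15

After its own release at hour 2, the lighting rig can start at hour 2 and finishes at hour 3.
AV cabling cannot begin until the lighting rig (finishes hour 3, plus 1-hour gap → hour 4). It runs from hour 4 to 4 + 1 = hour 5.
After AV cabling (finishes hour 5, plus 3-hour gap → hour 8), final walkthrough can start at hour 8 and finishes at hour 15.
Sound check has to wait for AV cabling (finishes hour 5); the lighting rig (finishes hour 3). The latest of these is hour 5, so sound check runs hour 5 to 5 + 8 = hour 13.
Seating layout needs all of AV cabling (finishes hour 5); the lighting rig (finishes hour 3, plus 1-hour gap → hour 4). That puts its earliest start at hour 5; it finishes at 5 + 2 = hour 7.
All tasks are finished once the last one completes. Finish times: The lighting rig at 3, AV cabling at 5, Seating layout at 7, Sound check at 13, Final walkthrough at 15. The latest is hour 15.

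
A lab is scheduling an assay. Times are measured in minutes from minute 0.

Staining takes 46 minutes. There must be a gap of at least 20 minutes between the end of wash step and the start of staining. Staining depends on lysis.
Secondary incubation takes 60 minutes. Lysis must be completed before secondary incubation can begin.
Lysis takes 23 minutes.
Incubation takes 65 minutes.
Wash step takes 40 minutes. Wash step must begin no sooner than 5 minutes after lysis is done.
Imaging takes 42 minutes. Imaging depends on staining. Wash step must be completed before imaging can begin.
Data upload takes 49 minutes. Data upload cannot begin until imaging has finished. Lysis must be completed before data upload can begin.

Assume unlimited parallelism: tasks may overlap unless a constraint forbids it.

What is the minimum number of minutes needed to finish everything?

Incubation can start immediately at minute 0; it finishes at minute 65.
Nothing blocks lysis, so it runs from minute 0 to minute 23.
After lysis (finishes minute 23), secondary incubation can start at minute 23 and finishes at minute 83.
Wash step cannot begin until lysis (finishes minute 23, plus 5-minute gap → minute 28). It runs from minute 28 to 28 + 40 = minute 68.
Staining needs all of wash step (finishes minute 68, plus 20-minute gap → minute 88); lysis (finishes minute 23). That puts its earliest start at minute 88; it finishes at 88 + 46 = minute 134.
For imaging: staining (finishes minute 134); wash step (finishes minute 68). Taking the maximum gives a start of minute 134, and it finishes at 134 + 42 = minute 176.
Data upload has to wait for imaging (finishes minute 176); lysis (finishes minute 23). The latest of these is minute 176, so data upload runs minute 176 to 176 + 49 = minute 225.
All tasks are finished once the last one completes. Finish times: Lysis at 23, Incubation at 65, Wash step at 68, Staining at 134, Secondary incubation at 83, Imaging at 176, Data upload at 225. The latest is minute 225.

225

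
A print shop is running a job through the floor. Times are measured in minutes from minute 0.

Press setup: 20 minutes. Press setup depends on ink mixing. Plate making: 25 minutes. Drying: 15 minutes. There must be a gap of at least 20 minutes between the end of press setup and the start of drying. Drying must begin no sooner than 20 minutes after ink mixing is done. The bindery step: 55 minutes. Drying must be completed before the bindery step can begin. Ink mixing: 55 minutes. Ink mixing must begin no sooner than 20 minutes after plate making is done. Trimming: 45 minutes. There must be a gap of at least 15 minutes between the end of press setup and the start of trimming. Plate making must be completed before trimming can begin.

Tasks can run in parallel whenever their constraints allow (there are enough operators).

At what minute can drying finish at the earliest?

155

Nothing blocks plate making, so it runs from minute 0 to minute 25.
After plate making (finishes minute 25, plus 20-minute gap → minute 45), ink mixing can start at minute 45 and finishes at minute 100.
After ink mixing (finishes minute 100), press setup can start at minute 100 and finishes at minute 120.
Drying needs all of press setup (finishes minute 120, plus 20-minute gap → minute 140); ink mixing (finishes minute 100, plus 20-minute gap → minute 120). That puts its earliest start at minute 140; it finishes at 140 + 15 = minute 155.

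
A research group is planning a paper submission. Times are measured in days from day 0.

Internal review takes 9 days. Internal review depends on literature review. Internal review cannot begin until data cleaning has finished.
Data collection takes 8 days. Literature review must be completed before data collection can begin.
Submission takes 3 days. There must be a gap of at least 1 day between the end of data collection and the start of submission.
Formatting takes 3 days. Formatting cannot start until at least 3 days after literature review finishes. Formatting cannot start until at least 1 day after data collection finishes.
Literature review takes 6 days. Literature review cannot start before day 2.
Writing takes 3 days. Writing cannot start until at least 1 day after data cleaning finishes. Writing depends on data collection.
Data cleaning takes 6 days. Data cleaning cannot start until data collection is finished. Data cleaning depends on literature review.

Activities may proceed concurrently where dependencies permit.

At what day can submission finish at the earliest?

20

Literature review cannot begin until its own release at day 2. It runs from day 2 to 2 + 6 = day 8.
Data collection cannot begin until literature review (finishes day 8). It runs from day 8 to 8 + 8 = day 16.
Submission waits on data collection (finishes day 16, plus 1-day gap → day 17), so it starts at day 17 and finishes at 17 + 3 = day 20.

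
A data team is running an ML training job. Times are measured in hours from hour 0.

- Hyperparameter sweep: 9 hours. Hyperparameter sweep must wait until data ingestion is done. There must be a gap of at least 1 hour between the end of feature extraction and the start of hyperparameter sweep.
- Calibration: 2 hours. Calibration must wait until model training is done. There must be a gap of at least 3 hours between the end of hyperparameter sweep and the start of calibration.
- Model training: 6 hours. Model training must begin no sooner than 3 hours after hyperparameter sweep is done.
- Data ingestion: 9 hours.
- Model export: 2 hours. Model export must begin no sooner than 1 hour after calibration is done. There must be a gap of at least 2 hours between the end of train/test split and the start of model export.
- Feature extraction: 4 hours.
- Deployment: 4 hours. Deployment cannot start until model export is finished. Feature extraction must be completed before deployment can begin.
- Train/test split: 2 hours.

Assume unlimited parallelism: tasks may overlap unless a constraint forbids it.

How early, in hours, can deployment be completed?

36

Nothing blocks train/test split, so it runs from hour 0 to hour 2.
Nothing blocks feature extraction, so it runs from hour 0 to hour 4.
Data ingestion has no prerequisites, so it starts at hour 0 and finishes at hour 9.
For hyperparameter sweep: data ingestion (finishes hour 9); feature extraction (finishes hour 4, plus 1-hour gap → hour 5). Taking the maximum gives a start of hour 9, and it finishes at 9 + 9 = hour 18.
Model training cannot begin until hyperparameter sweep (finishes hour 18, plus 3-hour gap → hour 21). It runs from hour 21 to 21 + 6 = hour 27.
Calibration needs all of model training (finishes hour 27); hyperparameter sweep (finishes hour 18, plus 3-hour gap → hour 21). That puts its earliest start at hour 27; it finishes at 27 + 2 = hour 29.
For model export: calibration (finishes hour 29, plus 1-hour gap → hour 30); train/test split (finishes hour 2, plus 2-hour gap → hour 4). Taking the maximum gives a start of hour 30, and it finishes at 30 + 2 = hour 32.
Deployment needs all of model export (finishes hour 32); feature extraction (finishes hour 4). That puts its earliest start at hour 32; it finishes at 32 + 4 = hour 36.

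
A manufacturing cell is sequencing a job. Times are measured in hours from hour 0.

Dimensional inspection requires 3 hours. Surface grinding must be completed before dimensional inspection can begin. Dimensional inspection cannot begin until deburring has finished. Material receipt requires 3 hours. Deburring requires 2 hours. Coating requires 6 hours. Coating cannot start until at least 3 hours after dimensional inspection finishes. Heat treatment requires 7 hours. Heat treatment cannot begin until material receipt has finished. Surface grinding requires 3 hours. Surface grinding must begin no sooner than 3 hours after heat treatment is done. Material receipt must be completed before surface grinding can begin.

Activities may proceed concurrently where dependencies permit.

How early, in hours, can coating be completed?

Deburring has no prerequisites, so it starts at hour 0 and finishes at hour 2.
Nothing blocks material receipt, so it runs from hour 0 to hour 3.
Heat treatment cannot begin until material receipt (finishes hour 3). It runs from hour 3 to 3 + 7 = hour 10.
Surface grinding cannot start until heat treatment (finishes hour 10, plus 3-hour gap → hour 13); material receipt (finishes hour 3). The controlling bound is hour 13, so surface grinding finishes at 13 + 3 = hour 16.
Dimensional inspection cannot start until surface grinding (finishes hour 16); deburring (finishes hour 2). The controlling bound is hour 16, so dimensional inspection finishes at 16 + 3 = hour 19.
Coating waits on dimensional inspection (finishes hour 19, plus 3-hour gap → hour 22), so it starts at hour 22 and finishes at 22 + 6 = hour 28.

28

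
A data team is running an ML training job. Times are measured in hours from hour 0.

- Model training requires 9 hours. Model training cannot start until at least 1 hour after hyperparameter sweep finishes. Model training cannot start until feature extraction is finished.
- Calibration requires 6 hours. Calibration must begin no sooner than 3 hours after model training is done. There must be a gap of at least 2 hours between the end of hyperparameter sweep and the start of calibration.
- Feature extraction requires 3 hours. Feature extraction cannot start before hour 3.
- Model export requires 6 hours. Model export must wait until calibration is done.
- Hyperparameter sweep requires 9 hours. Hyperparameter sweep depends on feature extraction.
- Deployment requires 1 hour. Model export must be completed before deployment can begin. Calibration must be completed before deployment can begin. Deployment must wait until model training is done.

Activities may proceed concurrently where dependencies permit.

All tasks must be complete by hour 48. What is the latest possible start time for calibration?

35

To finish by hour 48, deployment (duration 1) must start no later than hour 47.
Model export feeds into deployment (must start by hour 47); so model export must finish by hour 47 and therefore start by hour 41.
For calibration: model export (must start by hour 41); deployment (must start by hour 47). The most restrictive is hour 41; with a 6-hour duration, calibration must start by hour 35.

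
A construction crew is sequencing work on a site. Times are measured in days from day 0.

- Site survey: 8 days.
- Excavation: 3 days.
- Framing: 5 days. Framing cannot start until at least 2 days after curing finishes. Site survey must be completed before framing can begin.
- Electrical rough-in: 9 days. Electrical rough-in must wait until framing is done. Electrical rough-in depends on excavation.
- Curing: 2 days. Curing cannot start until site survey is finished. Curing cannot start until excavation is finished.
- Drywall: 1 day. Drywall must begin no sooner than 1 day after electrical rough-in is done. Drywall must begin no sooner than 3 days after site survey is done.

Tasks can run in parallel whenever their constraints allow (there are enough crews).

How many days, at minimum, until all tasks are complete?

28

Nothing blocks excavation, so it runs from day 0 to day 3.
Site survey has no prerequisites, so it starts at day 0 and finishes at day 8.
Curing cannot start until site survey (finishes day 8); excavation (finishes day 3). The controlling bound is day 8, so curing finishes at 8 + 2 = day 10.
Framing has to wait for curing (finishes day 10, plus 2-day gap → day 12); site survey (finishes day 8). The latest of these is day 12, so framing runs day 12 to 12 + 5 = day 17.
Electrical rough-in needs all of framing (finishes day 17); excavation (finishes day 3). That puts its earliest start at day 17; it finishes at 17 + 9 = day 26.
Drywall has to wait for electrical rough-in (finishes day 26, plus 1-day gap → day 27); site survey (finishes day 8, plus 3-day gap → day 11). The latest of these is day 27, so drywall runs day 27 to 27 + 1 = day 28.
All tasks are finished once the last one completes. Finish times: Site survey at 8, Excavation at 3, Curing at 10, Framing at 17, Electrical rough-in at 26, Drywall at 28. The latest is day 28.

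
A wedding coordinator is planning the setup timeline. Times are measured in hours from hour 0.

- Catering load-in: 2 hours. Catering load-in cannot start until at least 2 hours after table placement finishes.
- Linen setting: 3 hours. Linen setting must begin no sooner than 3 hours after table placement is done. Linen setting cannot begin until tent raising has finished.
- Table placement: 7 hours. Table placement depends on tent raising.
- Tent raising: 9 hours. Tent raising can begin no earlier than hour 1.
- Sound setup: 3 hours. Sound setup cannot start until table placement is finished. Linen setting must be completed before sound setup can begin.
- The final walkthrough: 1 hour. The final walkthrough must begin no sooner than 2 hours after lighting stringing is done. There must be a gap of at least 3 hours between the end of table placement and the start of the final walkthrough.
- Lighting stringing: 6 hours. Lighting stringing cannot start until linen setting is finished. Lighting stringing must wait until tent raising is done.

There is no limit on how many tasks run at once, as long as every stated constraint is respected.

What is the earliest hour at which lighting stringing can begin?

Tent raising cannot begin until its own release at hour 1. It runs from hour 1 to 1 + 9 = hour 10.
Table placement cannot begin until tent raising (finishes hour 10). It runs from hour 10 to 10 + 7 = hour 17.
For linen setting: table placement (finishes hour 17, plus 3-hour gap → hour 20); tent raising (finishes hour 10). Taking the maximum gives a start of hour 20, and it finishes at 20 + 3 = hour 23.
Lighting stringing waits on linen setting (finishes hour 23); tent raising (finishes hour 10). The latest of these is hour 23, which is the earliest lighting stringing can start.

23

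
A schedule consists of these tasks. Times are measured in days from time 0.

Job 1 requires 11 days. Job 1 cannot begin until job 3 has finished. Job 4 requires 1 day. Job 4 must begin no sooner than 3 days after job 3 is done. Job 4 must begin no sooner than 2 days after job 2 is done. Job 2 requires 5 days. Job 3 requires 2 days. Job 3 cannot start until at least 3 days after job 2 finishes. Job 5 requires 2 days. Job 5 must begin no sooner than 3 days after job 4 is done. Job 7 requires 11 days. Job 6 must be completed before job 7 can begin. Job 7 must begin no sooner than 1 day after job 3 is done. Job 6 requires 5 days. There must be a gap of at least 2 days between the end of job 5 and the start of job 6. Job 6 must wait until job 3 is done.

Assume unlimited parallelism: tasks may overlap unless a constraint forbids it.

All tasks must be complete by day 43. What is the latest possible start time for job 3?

14

Job 1 must finish by day 43; it takes 11 days, so it must start by 43 − 11 = day 32.
Nothing follows job 7; the deadline of day 43 is its only limit. It must start by 43 − 11 = day 32.
Since job 7 (must start by day 32) depends on it, job 6 must finish by day 32. Backing off its 5-day duration gives a latest start of day 27.
Job 5 has to be done before job 6 (must start by day 27, minus 2-day gap → day 25). That means finishing by day 25, i.e. starting by 25 − 2 = day 23.
Job 4 must finish before job 5 (must start by day 23, minus 3-day gap → day 20). With a 1-day duration, job 4 must start by 20 − 1 = day 19.
For job 3: job 1 (must start by day 32); job 4 (must start by day 19, minus 3-day gap → day 16); job 6 (must start by day 27); job 7 (must start by day 32, minus 1-day gap → day 31). The most restrictive is day 16; with a 2-day duration, job 3 must start by day 14.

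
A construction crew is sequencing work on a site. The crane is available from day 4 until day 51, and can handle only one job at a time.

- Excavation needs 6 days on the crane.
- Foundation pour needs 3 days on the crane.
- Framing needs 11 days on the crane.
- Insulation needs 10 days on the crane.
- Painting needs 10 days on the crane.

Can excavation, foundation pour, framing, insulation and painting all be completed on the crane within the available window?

Yes

The crane window is 51 − 4 = 47 days.
Running back to back, the jobs need 6 + 3 + 11 + 10 + 10 = 40 days on the crane.
Since 40 ≤ 47, they fit within the window.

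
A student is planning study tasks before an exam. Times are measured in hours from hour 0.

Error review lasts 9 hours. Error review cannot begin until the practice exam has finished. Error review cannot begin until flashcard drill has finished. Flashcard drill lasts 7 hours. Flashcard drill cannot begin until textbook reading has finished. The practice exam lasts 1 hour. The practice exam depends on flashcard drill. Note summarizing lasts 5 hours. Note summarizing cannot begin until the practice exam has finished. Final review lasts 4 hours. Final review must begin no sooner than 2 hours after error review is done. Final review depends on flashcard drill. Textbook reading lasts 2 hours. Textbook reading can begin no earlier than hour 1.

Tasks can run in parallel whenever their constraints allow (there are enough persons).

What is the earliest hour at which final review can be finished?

After its own release at hour 1, textbook reading can start at hour 1 and finishes at hour 3.
Flashcard drill waits on textbook reading (finishes hour 3), so it starts at hour 3 and finishes at 3 + 7 = hour 10.
After flashcard drill (finishes hour 10), the practice exam can start at hour 10 and finishes at hour 11.
Error review has to wait for the practice exam (finishes hour 11); flashcard drill (finishes hour 10). The latest of these is hour 11, so error review runs hour 11 to 11 + 9 = hour 20.
For final review: error review (finishes hour 20, plus 2-hour gap → hour 22); flashcard drill (finishes hour 10). Taking the maximum gives a start of hour 22, and it finishes at 22 + 4 = hour 26.

26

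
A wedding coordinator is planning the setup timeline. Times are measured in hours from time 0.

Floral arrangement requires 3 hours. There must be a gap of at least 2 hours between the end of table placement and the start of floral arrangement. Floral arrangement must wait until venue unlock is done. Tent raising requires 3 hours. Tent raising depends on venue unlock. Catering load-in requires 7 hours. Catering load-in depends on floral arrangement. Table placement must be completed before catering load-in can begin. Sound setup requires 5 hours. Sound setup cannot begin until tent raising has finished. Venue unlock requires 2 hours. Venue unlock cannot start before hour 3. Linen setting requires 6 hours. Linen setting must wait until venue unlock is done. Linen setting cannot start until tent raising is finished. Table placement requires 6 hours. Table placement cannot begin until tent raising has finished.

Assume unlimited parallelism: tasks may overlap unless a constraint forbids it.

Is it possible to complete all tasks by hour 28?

Venue unlock waits on its own release at hour 3, so it starts at hour 3 and finishes at 3 + 2 = hour 5.
Tent raising waits on venue unlock (finishes hour 5), so it starts at hour 5 and finishes at 5 + 3 = hour 8.
Sound setup cannot begin until tent raising (finishes hour 8). It runs from hour 8 to 8 + 5 = hour 13.
Linen setting cannot start until venue unlock (finishes hour 5); tent raising (finishes hour 8). The controlling bound is hour 8, so linen setting finishes at 8 + 6 = hour 14.
After tent raising (finishes hour 8), table placement can start at hour 8 and finishes at hour 14.
For floral arrangement: table placement (finishes hour 14, plus 2-hour gap → hour 16); venue unlock (finishes hour 5). Taking the maximum gives a start of hour 16, and it finishes at 16 + 3 = hour 19.
Catering load-in cannot start until floral arrangement (finishes hour 19); table placement (finishes hour 14). The controlling bound is hour 19, so catering load-in finishes at 19 + 7 = hour 26.
Every task is finished by hour 26, which is no later than the deadline of 28, so the schedule is feasible.

Yes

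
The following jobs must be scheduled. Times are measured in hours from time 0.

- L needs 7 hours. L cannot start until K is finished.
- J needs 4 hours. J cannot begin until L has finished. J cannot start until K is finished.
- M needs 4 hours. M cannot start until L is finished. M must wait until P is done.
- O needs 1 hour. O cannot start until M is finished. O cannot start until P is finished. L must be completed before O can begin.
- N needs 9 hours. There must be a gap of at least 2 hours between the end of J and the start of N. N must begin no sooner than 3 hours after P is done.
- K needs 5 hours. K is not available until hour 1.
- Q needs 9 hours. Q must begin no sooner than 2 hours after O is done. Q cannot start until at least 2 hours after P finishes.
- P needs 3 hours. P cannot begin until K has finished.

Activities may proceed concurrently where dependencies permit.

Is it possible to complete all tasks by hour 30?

Yes

After its own release at hour 1, K can start at hour 1 and finishes at hour 6.
P waits on K (finishes hour 6), so it starts at hour 6 and finishes at 6 + 3 = hour 9.
L waits on K (finishes hour 6), so it starts at hour 6 and finishes at 6 + 7 = hour 13.
M has to wait for L (finishes hour 13); P (finishes hour 9). The latest of these is hour 13, so M runs hour 13 to 13 + 4 = hour 17.
O cannot start until M (finishes hour 17); P (finishes hour 9); L (finishes hour 13). The controlling bound is hour 17, so O finishes at 17 + 1 = hour 18.
Q has to wait for O (finishes hour 18, plus 2-hour gap → hour 20); P (finishes hour 9, plus 2-hour gap → hour 11). The latest of these is hour 20, so Q runs hour 20 to 20 + 9 = hour 29.
J cannot start until L (finishes hour 13); K (finishes hour 6). The controlling bound is hour 13, so J finishes at 13 + 4 = hour 17.
N cannot start until J (finishes hour 17, plus 2-hour gap → hour 19); P (finishes hour 9, plus 3-hour gap → hour 12). The controlling bound is hour 19, so N finishes at 19 + 9 = hour 28.
Every task is finished by hour 29, which is no later than the deadline of 30, so the schedule is feasible.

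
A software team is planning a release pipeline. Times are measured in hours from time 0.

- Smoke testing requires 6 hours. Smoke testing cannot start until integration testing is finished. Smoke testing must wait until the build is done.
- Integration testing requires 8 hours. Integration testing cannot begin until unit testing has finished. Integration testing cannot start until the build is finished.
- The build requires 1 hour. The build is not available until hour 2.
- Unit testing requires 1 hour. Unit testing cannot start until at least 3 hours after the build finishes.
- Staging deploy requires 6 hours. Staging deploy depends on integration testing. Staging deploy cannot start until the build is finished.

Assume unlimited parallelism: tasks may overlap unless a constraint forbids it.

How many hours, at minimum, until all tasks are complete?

The build cannot begin until its own release at hour 2. It runs from hour 2 to 2 + 1 = hour 3.
Unit testing cannot begin until the build (finishes hour 3, plus 3-hour gap → hour 6). It runs from hour 6 to 6 + 1 = hour 7.
Integration testing has to wait for unit testing (finishes hour 7); the build (finishes hour 3). The latest of these is hour 7, so integration testing runs hour 7 to 7 + 8 = hour 15.
Smoke testing cannot start until integration testing (finishes hour 15); the build (finishes hour 3). The controlling bound is hour 15, so smoke testing finishes at 15 + 6 = hour 21.
Staging deploy has to wait for integration testing (finishes hour 15); the build (finishes hour 3). The latest of these is hour 15, so staging deploy runs hour 15 to 15 + 6 = hour 21.
All tasks are finished once the last one completes. Finish times: The build at 3, Unit testing at 7, Integration testing at 15, Staging deploy at 21, Smoke testing at 21. The latest is hour 21.

21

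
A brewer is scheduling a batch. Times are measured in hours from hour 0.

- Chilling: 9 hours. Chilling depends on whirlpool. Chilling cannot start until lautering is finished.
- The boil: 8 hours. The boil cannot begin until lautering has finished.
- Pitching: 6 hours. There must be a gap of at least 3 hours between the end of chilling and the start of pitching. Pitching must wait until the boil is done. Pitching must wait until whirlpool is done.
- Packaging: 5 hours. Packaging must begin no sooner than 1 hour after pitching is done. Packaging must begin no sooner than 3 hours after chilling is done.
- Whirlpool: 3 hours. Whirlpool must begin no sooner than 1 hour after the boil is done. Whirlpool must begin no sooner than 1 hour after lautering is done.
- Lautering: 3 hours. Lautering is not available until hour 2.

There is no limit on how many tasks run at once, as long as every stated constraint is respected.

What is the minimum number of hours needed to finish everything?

After its own release at hour 2, lautering can start at hour 2 and finishes at hour 5.
After lautering (finishes hour 5), the boil can start at hour 5 and finishes at hour 13.
Whirlpool needs all of the boil (finishes hour 13, plus 1-hour gap → hour 14); lautering (finishes hour 5, plus 1-hour gap → hour 6). That puts its earliest start at hour 14; it finishes at 14 + 3 = hour 17.
Chilling has to wait for whirlpool (finishes hour 17); lautering (finishes hour 5). The latest of these is hour 17, so chilling runs hour 17 to 17 + 9 = hour 26.
For pitching: chilling (finishes hour 26, plus 3-hour gap → hour 29); the boil (finishes hour 13); whirlpool (finishes hour 17). Taking the maximum gives a start of hour 29, and it finishes at 29 + 6 = hour 35.
Packaging has to wait for pitching (finishes hour 35, plus 1-hour gap → hour 36); chilling (finishes hour 26, plus 3-hour gap → hour 29). The latest of these is hour 36, so packaging runs hour 36 to 36 + 5 = hour 41.
All tasks are finished once the last one completes. Finish times: Lautering at 5, The boil at 13, Whirlpool at 17, Chilling at 26, Pitching at 35, Packaging at 41. The latest is hour 41.

41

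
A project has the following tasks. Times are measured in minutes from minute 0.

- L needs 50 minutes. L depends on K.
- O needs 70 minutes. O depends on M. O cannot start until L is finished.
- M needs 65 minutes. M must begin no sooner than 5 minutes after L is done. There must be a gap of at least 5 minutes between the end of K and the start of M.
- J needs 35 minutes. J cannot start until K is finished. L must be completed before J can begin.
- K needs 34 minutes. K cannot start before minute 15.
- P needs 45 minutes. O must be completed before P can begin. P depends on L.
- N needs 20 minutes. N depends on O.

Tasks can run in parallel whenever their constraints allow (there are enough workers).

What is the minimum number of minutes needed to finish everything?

K waits on its own release at minute 15, so it starts at minute 15 and finishes at 15 + 34 = minute 49.
L cannot begin until K (finishes minute 49). It runs from minute 49 to 49 + 50 = minute 99.
M needs all of L (finishes minute 99, plus 5-minute gap → minute 104); K (finishes minute 49, plus 5-minute gap → minute 54). That puts its earliest start at minute 104; it finishes at 104 + 65 = minute 169.
O cannot start until M (finishes minute 169); L (finishes minute 99). The controlling bound is minute 169, so O finishes at 169 + 70 = minute 239.
For P: O (finishes minute 239); L (finishes minute 99). Taking the maximum gives a start of minute 239, and it finishes at 239 + 45 = minute 284.
After O (finishes minute 239), N can start at minute 239 and finishes at minute 259.
For J: K (finishes minute 49); L (finishes minute 99). Taking the maximum gives a start of minute 99, and it finishes at 99 + 35 = minute 134.
All tasks are finished once the last one completes. Finish times: J at 134, K at 49, L at 99, M at 169, N at 259, O at 239, P at 284. The latest is minute 284.

284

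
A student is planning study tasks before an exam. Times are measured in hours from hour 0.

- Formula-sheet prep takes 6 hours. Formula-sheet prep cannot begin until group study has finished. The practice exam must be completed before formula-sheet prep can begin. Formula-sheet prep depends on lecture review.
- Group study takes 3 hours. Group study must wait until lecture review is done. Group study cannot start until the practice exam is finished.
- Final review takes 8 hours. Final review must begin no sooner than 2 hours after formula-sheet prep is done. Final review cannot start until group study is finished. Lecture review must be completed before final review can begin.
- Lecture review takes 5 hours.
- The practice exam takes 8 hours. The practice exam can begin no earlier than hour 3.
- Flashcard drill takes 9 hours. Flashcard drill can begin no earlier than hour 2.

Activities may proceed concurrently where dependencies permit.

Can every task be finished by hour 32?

Yes

The practice exam waits on its own release at hour 3, so it starts at hour 3 and finishes at 3 + 8 = hour 11.
After its own release at hour 2, flashcard drill can start at hour 2 and finishes at hour 11.
Nothing blocks lecture review, so it runs from hour 0 to hour 5.
For group study: lecture review (finishes hour 5); the practice exam (finishes hour 11). Taking the maximum gives a start of hour 11, and it finishes at 11 + 3 = hour 14.
For formula-sheet prep: group study (finishes hour 14); the practice exam (finishes hour 11); lecture review (finishes hour 5). Taking the maximum gives a start of hour 14, and it finishes at 14 + 6 = hour 20.
Final review cannot start until formula-sheet prep (finishes hour 20, plus 2-hour gap → hour 22); group study (finishes hour 14); lecture review (finishes hour 5). The controlling bound is hour 22, so final review finishes at 22 + 8 = hour 30.
Every task is finished by hour 30, which is no later than the deadline of 32, so the schedule is feasible.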